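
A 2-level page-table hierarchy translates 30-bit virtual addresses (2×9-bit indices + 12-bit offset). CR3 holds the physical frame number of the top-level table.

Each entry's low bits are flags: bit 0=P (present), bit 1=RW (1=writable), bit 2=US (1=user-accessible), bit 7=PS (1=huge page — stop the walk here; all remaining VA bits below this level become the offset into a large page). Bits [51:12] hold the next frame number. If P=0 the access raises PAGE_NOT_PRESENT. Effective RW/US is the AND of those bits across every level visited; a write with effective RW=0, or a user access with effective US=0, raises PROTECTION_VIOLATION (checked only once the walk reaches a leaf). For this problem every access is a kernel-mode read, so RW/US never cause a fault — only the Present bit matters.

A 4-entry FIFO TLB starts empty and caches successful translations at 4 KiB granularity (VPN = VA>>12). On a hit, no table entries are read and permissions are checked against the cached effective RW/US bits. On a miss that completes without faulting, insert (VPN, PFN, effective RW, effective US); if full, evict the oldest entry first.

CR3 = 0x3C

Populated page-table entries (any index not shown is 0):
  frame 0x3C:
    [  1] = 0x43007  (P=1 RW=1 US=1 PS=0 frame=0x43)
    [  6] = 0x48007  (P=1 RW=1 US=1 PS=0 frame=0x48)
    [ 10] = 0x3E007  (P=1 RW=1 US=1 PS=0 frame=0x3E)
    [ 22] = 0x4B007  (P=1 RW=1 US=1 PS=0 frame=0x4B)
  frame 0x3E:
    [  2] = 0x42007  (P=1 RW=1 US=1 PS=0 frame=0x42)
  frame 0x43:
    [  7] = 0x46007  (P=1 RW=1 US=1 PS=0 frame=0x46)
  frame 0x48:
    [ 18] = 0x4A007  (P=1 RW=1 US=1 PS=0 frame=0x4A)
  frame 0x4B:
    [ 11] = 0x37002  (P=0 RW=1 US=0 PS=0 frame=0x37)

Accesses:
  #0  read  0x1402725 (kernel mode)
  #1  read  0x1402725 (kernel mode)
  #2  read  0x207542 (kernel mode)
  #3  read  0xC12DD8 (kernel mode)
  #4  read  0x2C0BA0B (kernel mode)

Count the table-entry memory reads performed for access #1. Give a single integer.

Trace:
#0 VA=0x1402725 (r,kernel):
  lvl0: tbl 0x3C, slot 10 ⇒ 0x3E007 (P1/RW1/US1/PS0)
  lvl1: tbl 0x3E, slot 2 ⇒ 0x42007 (P1/RW1/US1/PS0)
  ⇒ phys 0x42725  [2 reads]
#1 VA=0x1402725 (r,kernel):
  TLB hit vpn=0x1402 → PA=0x42725
#2 VA=0x207542 (r,kernel):
  lvl0: tbl 0x3C, slot 1 ⇒ 0x43007 (P1/RW1/US1/PS0)
  lvl1: tbl 0x43, slot 7 ⇒ 0x46007 (P1/RW1/US1/PS0)
  ⇒ phys 0x46542  [2 reads]
#3 VA=0xC12DD8 (r,kernel):
  lvl0: tbl 0x3C, slot 6 ⇒ 0x48007 (P1/RW1/US1/PS0)
  lvl1: tbl 0x48, slot 18 ⇒ 0x4A007 (P1/RW1/US1/PS0)
  ⇒ phys 0x4ADD8  [2 reads]
#4 VA=0x2C0BA0B (r,kernel):
  lvl0: tbl 0x3C, slot 22 ⇒ 0x4B007 (P1/RW1/US1/PS0)
  lvl1: tbl 0x4B, slot 11 ⇒ 0x37002 (P0/RW1/US0/PS0)
  ✗ PAGE_NOT_PRESENT  [2 reads]

Entries read for #1: 0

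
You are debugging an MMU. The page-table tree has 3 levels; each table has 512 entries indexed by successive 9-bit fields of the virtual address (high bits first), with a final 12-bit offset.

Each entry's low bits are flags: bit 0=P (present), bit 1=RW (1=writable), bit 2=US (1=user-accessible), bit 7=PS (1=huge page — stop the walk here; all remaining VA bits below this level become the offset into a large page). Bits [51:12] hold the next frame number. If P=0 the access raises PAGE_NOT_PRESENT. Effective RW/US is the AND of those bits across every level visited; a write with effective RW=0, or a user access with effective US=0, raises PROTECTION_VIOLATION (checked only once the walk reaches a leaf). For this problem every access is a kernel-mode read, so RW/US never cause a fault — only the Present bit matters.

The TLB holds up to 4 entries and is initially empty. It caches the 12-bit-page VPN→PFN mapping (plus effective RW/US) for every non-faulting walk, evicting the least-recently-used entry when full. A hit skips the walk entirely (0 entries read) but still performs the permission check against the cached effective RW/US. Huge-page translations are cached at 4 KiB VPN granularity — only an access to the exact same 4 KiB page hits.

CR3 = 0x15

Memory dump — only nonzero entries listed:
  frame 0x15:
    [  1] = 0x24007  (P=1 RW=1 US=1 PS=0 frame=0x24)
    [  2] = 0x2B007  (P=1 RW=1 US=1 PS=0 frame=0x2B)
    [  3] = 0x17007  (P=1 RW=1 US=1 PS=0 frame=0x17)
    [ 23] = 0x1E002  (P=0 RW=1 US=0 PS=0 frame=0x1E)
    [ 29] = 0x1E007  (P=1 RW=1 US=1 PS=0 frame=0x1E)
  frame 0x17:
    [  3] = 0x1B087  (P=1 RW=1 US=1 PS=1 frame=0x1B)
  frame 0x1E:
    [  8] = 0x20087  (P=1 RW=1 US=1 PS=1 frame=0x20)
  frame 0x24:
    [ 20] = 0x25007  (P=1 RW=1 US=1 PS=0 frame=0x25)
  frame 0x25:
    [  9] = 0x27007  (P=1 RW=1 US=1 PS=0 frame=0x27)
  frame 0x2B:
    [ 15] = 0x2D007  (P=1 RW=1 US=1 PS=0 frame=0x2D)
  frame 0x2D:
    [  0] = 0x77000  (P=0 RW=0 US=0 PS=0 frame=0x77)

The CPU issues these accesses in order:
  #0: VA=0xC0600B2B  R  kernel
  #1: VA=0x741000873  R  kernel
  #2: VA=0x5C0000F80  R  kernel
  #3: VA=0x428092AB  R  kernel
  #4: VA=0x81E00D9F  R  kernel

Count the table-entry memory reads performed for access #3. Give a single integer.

Per-access translation:
#0 VA=0xC0600B2B (r,kernel):
  [0] read 0x15 idx=3: raw=0x17007 flags P=1 W=1 U=1 S=0
  [1] read 0x17 idx=3: raw=0x1B087 flags P=1 W=1 U=1 S=1
  ⇒ phys 0x1BB2B (huge @L1)  [2 reads]
#1 VA=0x741000873 (r,kernel):
  [0] read 0x15 idx=29: raw=0x1E007 flags P=1 W=1 U=1 S=0
  [1] read 0x1E idx=8: raw=0x20087 flags P=1 W=1 U=1 S=1
  ⇒ phys 0x20873 (huge @L1)  [2 reads]
#2 VA=0x5C0000F80 (r,kernel):
  [0] read 0x15 idx=23: raw=0x1E002 flags P=0 W=1 U=0 S=0
  → PAGE_NOT_PRESENT  (1 entries read)
#3 VA=0x428092AB (r,kernel):
  [0] read 0x15 idx=1: raw=0x24007 flags P=1 W=1 U=1 S=0
  [1] read 0x24 idx=20: raw=0x25007 flags P=1 W=1 U=1 S=0
  [2] read 0x25 idx=9: raw=0x27007 flags P=1 W=1 U=1 S=0
  ⇒ phys 0x272AB  [3 reads]
#4 VA=0x81E00D9F (r,kernel):
  [0] read 0x15 idx=2: raw=0x2B007 flags P=1 W=1 U=1 S=0
  [1] read 0x2B idx=15: raw=0x2D007 flags P=1 W=1 U=1 S=0
  [2] read 0x2D idx=0: raw=0x77000 flags P=0 W=0 U=0 S=0
  → PAGE_NOT_PRESENT  (3 entries read)

Entries read for #3: 3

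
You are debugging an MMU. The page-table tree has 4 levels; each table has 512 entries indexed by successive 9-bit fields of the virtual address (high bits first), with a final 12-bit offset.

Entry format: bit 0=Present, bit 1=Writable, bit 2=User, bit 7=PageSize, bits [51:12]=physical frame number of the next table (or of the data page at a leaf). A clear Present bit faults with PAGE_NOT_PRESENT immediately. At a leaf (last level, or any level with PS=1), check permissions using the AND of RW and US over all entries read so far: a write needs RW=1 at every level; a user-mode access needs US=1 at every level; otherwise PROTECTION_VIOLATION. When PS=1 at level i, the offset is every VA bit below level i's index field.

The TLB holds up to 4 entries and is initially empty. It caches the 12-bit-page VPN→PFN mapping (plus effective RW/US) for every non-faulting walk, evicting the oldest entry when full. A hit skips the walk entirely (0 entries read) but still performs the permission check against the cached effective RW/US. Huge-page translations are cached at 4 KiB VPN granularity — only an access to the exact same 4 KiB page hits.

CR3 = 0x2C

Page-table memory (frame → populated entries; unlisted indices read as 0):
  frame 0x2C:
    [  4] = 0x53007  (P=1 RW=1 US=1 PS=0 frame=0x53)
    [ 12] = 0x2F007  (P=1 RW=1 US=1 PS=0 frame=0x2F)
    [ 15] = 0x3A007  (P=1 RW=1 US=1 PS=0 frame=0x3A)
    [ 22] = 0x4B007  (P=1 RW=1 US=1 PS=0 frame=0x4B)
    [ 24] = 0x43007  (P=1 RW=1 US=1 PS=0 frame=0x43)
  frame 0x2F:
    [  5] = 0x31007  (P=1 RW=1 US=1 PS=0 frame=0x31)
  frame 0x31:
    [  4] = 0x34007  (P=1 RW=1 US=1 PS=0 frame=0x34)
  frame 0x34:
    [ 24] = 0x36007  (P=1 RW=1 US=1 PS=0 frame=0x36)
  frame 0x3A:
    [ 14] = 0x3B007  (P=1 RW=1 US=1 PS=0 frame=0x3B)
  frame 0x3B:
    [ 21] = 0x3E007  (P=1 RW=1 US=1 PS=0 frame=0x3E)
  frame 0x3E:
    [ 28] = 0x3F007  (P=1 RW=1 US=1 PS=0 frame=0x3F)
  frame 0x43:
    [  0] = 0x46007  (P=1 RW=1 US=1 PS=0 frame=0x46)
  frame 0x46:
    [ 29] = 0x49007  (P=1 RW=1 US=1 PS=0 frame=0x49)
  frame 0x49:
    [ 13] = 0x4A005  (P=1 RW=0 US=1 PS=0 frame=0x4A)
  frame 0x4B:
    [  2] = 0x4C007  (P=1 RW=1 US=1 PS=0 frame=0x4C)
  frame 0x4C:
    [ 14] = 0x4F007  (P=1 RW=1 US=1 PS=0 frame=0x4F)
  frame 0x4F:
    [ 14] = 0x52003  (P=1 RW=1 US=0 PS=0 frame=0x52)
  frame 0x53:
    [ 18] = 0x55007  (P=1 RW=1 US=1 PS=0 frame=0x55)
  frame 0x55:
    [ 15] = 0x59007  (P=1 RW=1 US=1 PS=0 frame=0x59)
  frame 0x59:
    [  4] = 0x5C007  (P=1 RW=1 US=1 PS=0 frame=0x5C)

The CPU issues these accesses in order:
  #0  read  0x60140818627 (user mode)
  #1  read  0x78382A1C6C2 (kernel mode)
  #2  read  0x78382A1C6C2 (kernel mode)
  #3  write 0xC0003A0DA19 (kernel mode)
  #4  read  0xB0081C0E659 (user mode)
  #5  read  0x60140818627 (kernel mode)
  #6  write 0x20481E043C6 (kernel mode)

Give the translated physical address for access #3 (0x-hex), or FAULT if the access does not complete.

Walk each access:
#0 VA=0x60140818627 (r,user):
  L0 @0x2C[12] → 0x2F007  P=1,RW=1,US=1,PS=0
  L1 @0x2F[5] → 0x31007  P=1,RW=1,US=1,PS=0
  L2 @0x31[4] → 0x34007  P=1,RW=1,US=1,PS=0
  L3 @0x34[24] → 0x36007  P=1,RW=1,US=1,PS=0
  ⇒ phys 0x36627  [4 reads]
#1 VA=0x78382A1C6C2 (r,kernel):
  L0 @0x2C[15] → 0x3A007  P=1,RW=1,US=1,PS=0
  L1 @0x3A[14] → 0x3B007  P=1,RW=1,US=1,PS=0
  L2 @0x3B[21] → 0x3E007  P=1,RW=1,US=1,PS=0
  L3 @0x3E[28] → 0x3F007  P=1,RW=1,US=1,PS=0
  ⇒ phys 0x3F6C2  [4 reads]
#2 VA=0x78382A1C6C2 (r,kernel):
  TLB hit vpn=0x78382A1C → PA=0x3F6C2
#3 VA=0xC0003A0DA19 (w,kernel):
  L0 @0x2C[24] → 0x43007  P=1,RW=1,US=1,PS=0
  L1 @0x43[0] → 0x46007  P=1,RW=1,US=1,PS=0
  L2 @0x46[29] → 0x49007  P=1,RW=1,US=1,PS=0
  L3 @0x49[13] → 0x4A005  P=1,RW=0,US=1,PS=0
  → PROTECTION_VIOLATION  (4 entries read)
#4 VA=0xB0081C0E659 (r,user):
  L0 @0x2C[22] → 0x4B007  P=1,RW=1,US=1,PS=0
  L1 @0x4B[2] → 0x4C007  P=1,RW=1,US=1,PS=0
  L2 @0x4C[14] → 0x4F007  P=1,RW=1,US=1,PS=0
  L3 @0x4F[14] → 0x52003  P=1,RW=1,US=0,PS=0
  → PROTECTION_VIOLATION  (4 entries read)
#5 VA=0x60140818627 (r,kernel):
  TLB hit vpn=0x60140818 → PA=0x36627
#6 VA=0x20481E043C6 (w,kernel):
  L0 @0x2C[4] → 0x53007  P=1,RW=1,US=1,PS=0
  L1 @0x53[18] → 0x55007  P=1,RW=1,US=1,PS=0
  L2 @0x55[15] → 0x59007  P=1,RW=1,US=1,PS=0
  L3 @0x59[4] → 0x5C007  P=1,RW=1,US=1,PS=0
  ⇒ phys 0x5C3C6  [4 reads]

Access #3 PA: FAULT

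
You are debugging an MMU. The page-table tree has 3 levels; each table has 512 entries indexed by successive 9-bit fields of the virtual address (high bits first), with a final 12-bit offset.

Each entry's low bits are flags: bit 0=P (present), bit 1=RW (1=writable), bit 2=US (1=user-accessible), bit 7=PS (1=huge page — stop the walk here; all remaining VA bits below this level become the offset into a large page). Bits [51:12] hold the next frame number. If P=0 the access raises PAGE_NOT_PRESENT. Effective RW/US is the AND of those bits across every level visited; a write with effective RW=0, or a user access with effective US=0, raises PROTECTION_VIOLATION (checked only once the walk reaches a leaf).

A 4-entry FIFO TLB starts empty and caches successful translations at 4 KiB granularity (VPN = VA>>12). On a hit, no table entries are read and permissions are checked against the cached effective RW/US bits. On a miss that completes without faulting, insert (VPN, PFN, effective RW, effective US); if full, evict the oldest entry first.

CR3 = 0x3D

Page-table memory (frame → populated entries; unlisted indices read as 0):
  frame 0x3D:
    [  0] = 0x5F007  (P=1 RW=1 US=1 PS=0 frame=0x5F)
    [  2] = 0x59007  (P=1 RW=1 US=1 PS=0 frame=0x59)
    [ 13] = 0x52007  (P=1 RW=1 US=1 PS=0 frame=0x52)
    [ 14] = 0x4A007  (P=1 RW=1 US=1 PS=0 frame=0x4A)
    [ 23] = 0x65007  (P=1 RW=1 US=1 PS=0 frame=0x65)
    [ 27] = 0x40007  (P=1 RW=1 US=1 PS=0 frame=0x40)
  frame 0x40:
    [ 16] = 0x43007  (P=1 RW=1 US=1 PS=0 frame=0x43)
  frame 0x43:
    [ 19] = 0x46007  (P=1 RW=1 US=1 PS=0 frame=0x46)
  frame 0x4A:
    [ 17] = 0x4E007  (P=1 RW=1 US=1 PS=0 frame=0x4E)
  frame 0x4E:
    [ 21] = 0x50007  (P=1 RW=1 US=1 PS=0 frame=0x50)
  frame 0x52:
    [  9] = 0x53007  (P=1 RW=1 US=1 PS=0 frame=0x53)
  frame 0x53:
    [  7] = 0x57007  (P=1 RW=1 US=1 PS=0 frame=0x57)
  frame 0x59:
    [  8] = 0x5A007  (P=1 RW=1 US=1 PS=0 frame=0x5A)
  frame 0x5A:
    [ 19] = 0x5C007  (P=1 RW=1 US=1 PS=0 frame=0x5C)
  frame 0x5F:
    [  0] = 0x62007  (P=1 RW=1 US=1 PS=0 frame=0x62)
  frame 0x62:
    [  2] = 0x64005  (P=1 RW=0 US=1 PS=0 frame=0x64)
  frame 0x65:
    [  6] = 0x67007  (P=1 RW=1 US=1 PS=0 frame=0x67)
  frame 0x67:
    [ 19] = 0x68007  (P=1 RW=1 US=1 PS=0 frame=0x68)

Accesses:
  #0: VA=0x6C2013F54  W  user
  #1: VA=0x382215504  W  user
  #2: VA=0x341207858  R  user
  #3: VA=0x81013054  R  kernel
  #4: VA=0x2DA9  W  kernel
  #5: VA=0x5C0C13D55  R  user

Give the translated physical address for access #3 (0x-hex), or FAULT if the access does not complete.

Walk each access:
#0 VA=0x6C2013F54 (w,user):
  L0: frame=0x3D idx=27 entry=0x40007 [P=1 RW=1 US=1 PS=0]
  L1: frame=0x40 idx=16 entry=0x43007 [P=1 RW=1 US=1 PS=0]
  L2: frame=0x43 idx=19 entry=0x46007 [P=1 RW=1 US=1 PS=0]
  → PA=0x46F54  (3 entries read)
#1 VA=0x382215504 (w,user):
  L0: frame=0x3D idx=14 entry=0x4A007 [P=1 RW=1 US=1 PS=0]
  L1: frame=0x4A idx=17 entry=0x4E007 [P=1 RW=1 US=1 PS=0]
  L2: frame=0x4E idx=21 entry=0x50007 [P=1 RW=1 US=1 PS=0]
  → PA=0x50504  (3 entries read)
#2 VA=0x341207858 (r,user):
  L0: frame=0x3D idx=13 entry=0x52007 [P=1 RW=1 US=1 PS=0]
  L1: frame=0x52 idx=9 entry=0x53007 [P=1 RW=1 US=1 PS=0]
  L2: frame=0x53 idx=7 entry=0x57007 [P=1 RW=1 US=1 PS=0]
  → PA=0x57858  (3 entries read)
#3 VA=0x81013054 (r,kernel):
  L0: frame=0x3D idx=2 entry=0x59007 [P=1 RW=1 US=1 PS=0]
  L1: frame=0x59 idx=8 entry=0x5A007 [P=1 RW=1 US=1 PS=0]
  L2: frame=0x5A idx=19 entry=0x5C007 [P=1 RW=1 US=1 PS=0]
  → PA=0x5C054  (3 entries read)
#4 VA=0x2DA9 (w,kernel):
  L0: frame=0x3D idx=0 entry=0x5F007 [P=1 RW=1 US=1 PS=0]
  L1: frame=0x5F idx=0 entry=0x62007 [P=1 RW=1 US=1 PS=0]
  L2: frame=0x62 idx=2 entry=0x64005 [P=1 RW=0 US=1 PS=0]
  → PROTECTION_VIOLATION  (3 entries read)
#5 VA=0x5C0C13D55 (r,user):
  L0: frame=0x3D idx=23 entry=0x65007 [P=1 RW=1 US=1 PS=0]
  L1: frame=0x65 idx=6 entry=0x67007 [P=1 RW=1 US=1 PS=0]
  L2: frame=0x67 idx=19 entry=0x68007 [P=1 RW=1 US=1 PS=0]
  → PA=0x68D55  (3 entries read)

Access #3 PA: 0x5C054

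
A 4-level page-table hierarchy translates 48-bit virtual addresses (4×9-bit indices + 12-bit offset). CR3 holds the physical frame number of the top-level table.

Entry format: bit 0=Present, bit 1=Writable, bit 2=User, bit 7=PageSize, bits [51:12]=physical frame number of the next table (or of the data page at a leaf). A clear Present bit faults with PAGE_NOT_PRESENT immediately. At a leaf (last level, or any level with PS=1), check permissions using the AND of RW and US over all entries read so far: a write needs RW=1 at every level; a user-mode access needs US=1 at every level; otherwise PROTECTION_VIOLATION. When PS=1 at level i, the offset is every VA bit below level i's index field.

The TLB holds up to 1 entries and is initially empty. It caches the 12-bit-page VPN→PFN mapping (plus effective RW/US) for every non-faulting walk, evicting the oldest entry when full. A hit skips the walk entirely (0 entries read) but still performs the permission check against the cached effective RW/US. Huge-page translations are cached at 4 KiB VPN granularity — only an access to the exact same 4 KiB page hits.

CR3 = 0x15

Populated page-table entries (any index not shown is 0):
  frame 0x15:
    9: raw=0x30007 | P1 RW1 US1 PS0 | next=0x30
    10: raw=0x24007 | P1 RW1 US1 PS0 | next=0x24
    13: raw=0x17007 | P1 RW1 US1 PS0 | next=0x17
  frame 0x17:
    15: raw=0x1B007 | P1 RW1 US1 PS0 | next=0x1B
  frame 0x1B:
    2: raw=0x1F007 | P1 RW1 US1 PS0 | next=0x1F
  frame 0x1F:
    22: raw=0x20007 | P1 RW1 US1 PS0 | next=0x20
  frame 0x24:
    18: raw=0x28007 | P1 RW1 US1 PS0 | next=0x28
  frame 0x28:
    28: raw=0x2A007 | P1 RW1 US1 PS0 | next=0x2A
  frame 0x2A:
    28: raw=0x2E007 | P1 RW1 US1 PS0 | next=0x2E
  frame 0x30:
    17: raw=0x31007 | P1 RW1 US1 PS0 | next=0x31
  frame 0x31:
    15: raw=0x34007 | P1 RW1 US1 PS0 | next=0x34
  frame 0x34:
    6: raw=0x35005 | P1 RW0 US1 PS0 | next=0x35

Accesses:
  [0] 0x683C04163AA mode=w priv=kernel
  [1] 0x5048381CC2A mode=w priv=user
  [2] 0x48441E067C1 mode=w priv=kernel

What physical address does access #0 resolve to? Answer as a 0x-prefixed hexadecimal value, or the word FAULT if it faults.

Per-access translation:
#0 VA=0x683C04163AA (w,kernel):
  [0] read 0x15 idx=13: raw=0x17007 flags P=1 W=1 U=1 S=0
  [1] read 0x17 idx=15: raw=0x1B007 flags P=1 W=1 U=1 S=0
  [2] read 0x1B idx=2: raw=0x1F007 flags P=1 W=1 U=1 S=0
  [3] read 0x1F idx=22: raw=0x20007 flags P=1 W=1 U=1 S=0
  ✓ 0x203AA  — 4 lookups
#1 VA=0x5048381CC2A (w,user):
  [0] read 0x15 idx=10: raw=0x24007 flags P=1 W=1 U=1 S=0
  [1] read 0x24 idx=18: raw=0x28007 flags P=1 W=1 U=1 S=0
  [2] read 0x28 idx=28: raw=0x2A007 flags P=1 W=1 U=1 S=0
  [3] read 0x2A idx=28: raw=0x2E007 flags P=1 W=1 U=1 S=0
  ✓ 0x2EC2A  — 4 lookups
#2 VA=0x48441E067C1 (w,kernel):
  [0] read 0x15 idx=9: raw=0x30007 flags P=1 W=1 U=1 S=0
  [1] read 0x30 idx=17: raw=0x31007 flags P=1 W=1 U=1 S=0
  [2] read 0x31 idx=15: raw=0x34007 flags P=1 W=1 U=1 S=0
  [3] read 0x34 idx=6: raw=0x35005 flags P=1 W=0 U=1 S=0
  ⇒ fault: PROTECTION_VIOLATION  — 4 lookups

Access #0 PA: 0x203AA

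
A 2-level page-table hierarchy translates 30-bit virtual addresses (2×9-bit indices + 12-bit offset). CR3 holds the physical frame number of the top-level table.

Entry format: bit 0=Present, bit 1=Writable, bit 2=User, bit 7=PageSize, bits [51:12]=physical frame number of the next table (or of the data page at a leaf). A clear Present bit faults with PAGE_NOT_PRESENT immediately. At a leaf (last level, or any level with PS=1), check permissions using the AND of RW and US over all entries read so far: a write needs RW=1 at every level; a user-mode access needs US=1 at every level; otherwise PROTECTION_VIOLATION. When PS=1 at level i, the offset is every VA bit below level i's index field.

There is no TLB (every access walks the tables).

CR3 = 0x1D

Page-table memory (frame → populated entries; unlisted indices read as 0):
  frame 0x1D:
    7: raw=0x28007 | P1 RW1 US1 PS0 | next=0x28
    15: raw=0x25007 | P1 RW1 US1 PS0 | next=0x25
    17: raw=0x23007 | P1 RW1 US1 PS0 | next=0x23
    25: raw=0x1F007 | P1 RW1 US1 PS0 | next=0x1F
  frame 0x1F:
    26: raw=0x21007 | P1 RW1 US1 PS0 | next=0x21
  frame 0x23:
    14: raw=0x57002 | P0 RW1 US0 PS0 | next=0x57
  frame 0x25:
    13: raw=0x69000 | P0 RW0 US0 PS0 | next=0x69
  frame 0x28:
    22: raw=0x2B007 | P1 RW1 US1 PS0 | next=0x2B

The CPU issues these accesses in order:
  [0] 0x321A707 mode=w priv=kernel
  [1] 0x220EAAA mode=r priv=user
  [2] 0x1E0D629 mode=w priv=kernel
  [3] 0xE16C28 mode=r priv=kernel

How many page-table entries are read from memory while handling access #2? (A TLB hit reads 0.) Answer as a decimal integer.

Trace:
#0 VA=0x321A707 (w,kernel):
  L0 @0x1D[25] → 0x1F007  P=1,RW=1,US=1,PS=0
  L1 @0x1F[26] → 0x21007  P=1,RW=1,US=1,PS=0
  ✓ 0x21707  — 2 lookups
#1 VA=0x220EAAA (r,user):
  L0 @0x1D[17] → 0x23007  P=1,RW=1,US=1,PS=0
  L1 @0x23[14] → 0x57002  P=0,RW=1,US=0,PS=0
  → PAGE_NOT_PRESENT  (2 entries read)
#2 VA=0x1E0D629 (w,kernel):
  L0 @0x1D[15] → 0x25007  P=1,RW=1,US=1,PS=0
  L1 @0x25[13] → 0x69000  P=0,RW=0,US=0,PS=0
  → PAGE_NOT_PRESENT  (2 entries read)
#3 VA=0xE16C28 (r,kernel):
  L0 @0x1D[7] → 0x28007  P=1,RW=1,US=1,PS=0
  L1 @0x28[22] → 0x2B007  P=1,RW=1,US=1,PS=0
  ✓ 0x2BC28  — 2 lookups

Entries read for #2: 2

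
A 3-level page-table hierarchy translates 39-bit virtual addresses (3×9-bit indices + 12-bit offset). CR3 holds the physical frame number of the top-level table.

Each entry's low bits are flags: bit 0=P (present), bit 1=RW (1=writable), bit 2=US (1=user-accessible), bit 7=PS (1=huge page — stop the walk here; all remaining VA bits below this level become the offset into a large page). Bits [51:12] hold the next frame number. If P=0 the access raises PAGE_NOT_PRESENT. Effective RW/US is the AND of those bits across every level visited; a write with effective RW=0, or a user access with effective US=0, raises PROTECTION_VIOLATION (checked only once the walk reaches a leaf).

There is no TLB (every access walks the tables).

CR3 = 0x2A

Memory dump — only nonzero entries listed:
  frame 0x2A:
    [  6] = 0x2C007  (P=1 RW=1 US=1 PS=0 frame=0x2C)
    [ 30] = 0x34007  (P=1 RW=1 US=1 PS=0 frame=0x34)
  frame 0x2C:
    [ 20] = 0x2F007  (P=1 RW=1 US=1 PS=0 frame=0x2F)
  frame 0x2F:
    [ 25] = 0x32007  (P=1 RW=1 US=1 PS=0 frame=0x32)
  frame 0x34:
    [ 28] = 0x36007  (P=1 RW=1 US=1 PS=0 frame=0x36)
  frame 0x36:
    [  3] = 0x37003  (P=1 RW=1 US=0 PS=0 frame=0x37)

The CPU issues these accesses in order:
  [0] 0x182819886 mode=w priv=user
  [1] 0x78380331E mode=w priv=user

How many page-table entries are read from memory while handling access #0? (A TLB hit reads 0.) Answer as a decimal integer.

Trace:
#0 VA=0x182819886 (w,user):
  L0 @0x2A[6] → 0x2C007  P=1,RW=1,US=1,PS=0
  L1 @0x2C[20] → 0x2F007  P=1,RW=1,US=1,PS=0
  L2 @0x2F[25] → 0x32007  P=1,RW=1,US=1,PS=0
  ⇒ phys 0x32886  [3 reads]
#1 VA=0x78380331E (w,user):
  L0 @0x2A[30] → 0x34007  P=1,RW=1,US=1,PS=0
  L1 @0x34[28] → 0x36007  P=1,RW=1,US=1,PS=0
  L2 @0x36[3] → 0x37003  P=1,RW=1,US=0,PS=0
  ⇒ fault: PROTECTION_VIOLATION  — 3 lookups

Entries read for #0: 3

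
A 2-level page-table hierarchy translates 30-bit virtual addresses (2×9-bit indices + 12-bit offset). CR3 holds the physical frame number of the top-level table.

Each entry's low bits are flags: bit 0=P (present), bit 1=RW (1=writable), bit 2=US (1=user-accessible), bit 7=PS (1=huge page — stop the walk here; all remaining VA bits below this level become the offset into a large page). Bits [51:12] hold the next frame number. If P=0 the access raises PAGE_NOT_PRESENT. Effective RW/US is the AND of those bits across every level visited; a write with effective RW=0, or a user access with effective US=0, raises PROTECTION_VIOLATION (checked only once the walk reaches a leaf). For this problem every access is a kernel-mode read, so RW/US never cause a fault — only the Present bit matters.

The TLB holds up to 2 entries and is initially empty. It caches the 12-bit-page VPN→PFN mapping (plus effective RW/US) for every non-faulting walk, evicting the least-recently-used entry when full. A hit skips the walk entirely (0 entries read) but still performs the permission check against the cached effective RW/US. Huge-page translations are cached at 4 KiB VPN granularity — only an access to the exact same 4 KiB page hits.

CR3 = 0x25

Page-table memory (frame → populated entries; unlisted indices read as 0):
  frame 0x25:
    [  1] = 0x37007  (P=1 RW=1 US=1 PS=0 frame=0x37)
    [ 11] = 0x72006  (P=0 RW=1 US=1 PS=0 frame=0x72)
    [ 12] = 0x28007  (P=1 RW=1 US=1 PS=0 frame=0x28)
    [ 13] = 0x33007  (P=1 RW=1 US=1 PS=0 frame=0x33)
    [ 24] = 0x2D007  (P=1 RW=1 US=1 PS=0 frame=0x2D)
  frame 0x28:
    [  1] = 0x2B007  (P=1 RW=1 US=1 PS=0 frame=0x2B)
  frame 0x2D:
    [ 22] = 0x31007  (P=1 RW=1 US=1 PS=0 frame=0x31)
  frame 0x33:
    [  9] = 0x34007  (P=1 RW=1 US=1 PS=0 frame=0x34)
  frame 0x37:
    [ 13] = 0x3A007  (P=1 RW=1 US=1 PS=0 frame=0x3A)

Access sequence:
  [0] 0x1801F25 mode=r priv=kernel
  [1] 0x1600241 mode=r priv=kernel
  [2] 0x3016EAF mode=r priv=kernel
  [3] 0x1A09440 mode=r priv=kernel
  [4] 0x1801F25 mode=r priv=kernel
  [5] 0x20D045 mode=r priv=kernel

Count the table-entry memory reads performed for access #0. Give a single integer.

Per-access translation:
#0 VA=0x1801F25 (r,kernel):
  L0: frame=0x25 idx=12 entry=0x28007 [P=1 RW=1 US=1 PS=0]
  L1: frame=0x28 idx=1 entry=0x2B007 [P=1 RW=1 US=1 PS=0]
  ✓ 0x2BF25  — 2 lookups
#1 VA=0x1600241 (r,kernel):
  L0: frame=0x25 idx=11 entry=0x72006 [P=0 RW=1 US=1 PS=0]
  ⇒ fault: PAGE_NOT_PRESENT  — 1 lookups
#2 VA=0x3016EAF (r,kernel):
  L0: frame=0x25 idx=24 entry=0x2D007 [P=1 RW=1 US=1 PS=0]
  L1: frame=0x2D idx=22 entry=0x31007 [P=1 RW=1 US=1 PS=0]
  ✓ 0x31EAF  — 2 lookups
#3 VA=0x1A09440 (r,kernel):
  L0: frame=0x25 idx=13 entry=0x33007 [P=1 RW=1 US=1 PS=0]
  L1: frame=0x33 idx=9 entry=0x34007 [P=1 RW=1 US=1 PS=0]
  ✓ 0x34440  — 2 lookups
#4 VA=0x1801F25 (r,kernel):
  L0: frame=0x25 idx=12 entry=0x28007 [P=1 RW=1 US=1 PS=0]
  L1: frame=0x28 idx=1 entry=0x2B007 [P=1 RW=1 US=1 PS=0]
  ✓ 0x2BF25  — 2 lookups
#5 VA=0x20D045 (r,kernel):
  L0: frame=0x25 idx=1 entry=0x37007 [P=1 RW=1 US=1 PS=0]
  L1: frame=0x37 idx=13 entry=0x3A007 [P=1 RW=1 US=1 PS=0]
  ✓ 0x3A045  — 2 lookups

Entries read for #0: 2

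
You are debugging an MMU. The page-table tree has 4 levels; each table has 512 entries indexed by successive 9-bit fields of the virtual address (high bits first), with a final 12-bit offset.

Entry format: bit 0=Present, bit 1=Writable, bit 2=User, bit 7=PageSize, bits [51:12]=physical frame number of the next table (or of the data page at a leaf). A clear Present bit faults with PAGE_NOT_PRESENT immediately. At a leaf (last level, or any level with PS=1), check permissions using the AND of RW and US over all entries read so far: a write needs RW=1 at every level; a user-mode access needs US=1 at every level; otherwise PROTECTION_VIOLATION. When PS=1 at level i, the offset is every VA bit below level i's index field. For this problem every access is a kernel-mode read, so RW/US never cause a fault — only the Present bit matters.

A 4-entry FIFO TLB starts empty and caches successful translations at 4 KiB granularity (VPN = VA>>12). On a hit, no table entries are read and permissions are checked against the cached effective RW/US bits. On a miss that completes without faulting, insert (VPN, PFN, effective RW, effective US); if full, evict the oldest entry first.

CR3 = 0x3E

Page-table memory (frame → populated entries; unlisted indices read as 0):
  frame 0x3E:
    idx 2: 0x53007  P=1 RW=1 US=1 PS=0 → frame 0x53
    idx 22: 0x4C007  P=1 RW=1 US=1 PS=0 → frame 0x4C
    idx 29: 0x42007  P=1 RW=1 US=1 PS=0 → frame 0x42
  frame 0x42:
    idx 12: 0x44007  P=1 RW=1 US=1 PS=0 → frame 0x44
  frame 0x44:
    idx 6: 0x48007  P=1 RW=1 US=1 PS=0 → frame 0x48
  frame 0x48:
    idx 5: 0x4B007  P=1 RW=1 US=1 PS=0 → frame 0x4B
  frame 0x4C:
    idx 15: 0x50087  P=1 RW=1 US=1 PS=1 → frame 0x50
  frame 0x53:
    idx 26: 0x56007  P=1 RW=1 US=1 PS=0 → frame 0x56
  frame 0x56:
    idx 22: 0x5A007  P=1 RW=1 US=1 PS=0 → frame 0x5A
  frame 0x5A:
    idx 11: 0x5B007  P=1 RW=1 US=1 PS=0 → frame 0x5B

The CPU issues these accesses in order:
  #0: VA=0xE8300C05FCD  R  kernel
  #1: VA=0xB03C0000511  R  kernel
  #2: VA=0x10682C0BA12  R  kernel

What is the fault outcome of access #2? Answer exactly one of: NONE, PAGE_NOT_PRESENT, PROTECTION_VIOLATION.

Trace:
#0 VA=0xE8300C05FCD (r,kernel):
  [0] read 0x3E idx=29: raw=0x42007 flags P=1 W=1 U=1 S=0
  [1] read 0x42 idx=12: raw=0x44007 flags P=1 W=1 U=1 S=0
  [2] read 0x44 idx=6: raw=0x48007 flags P=1 W=1 U=1 S=0
  [3] read 0x48 idx=5: raw=0x4B007 flags P=1 W=1 U=1 S=0
  ✓ 0x4BFCD  — 4 lookups
#1 VA=0xB03C0000511 (r,kernel):
  [0] read 0x3E idx=22: raw=0x4C007 flags P=1 W=1 U=1 S=0
  [1] read 0x4C idx=15: raw=0x50087 flags P=1 W=1 U=1 S=1
  ✓ 0x50511 (huge @L1)  — 2 lookups
#2 VA=0x10682C0BA12 (r,kernel):
  [0] read 0x3E idx=2: raw=0x53007 flags P=1 W=1 U=1 S=0
  [1] read 0x53 idx=26: raw=0x56007 flags P=1 W=1 U=1 S=0
  [2] read 0x56 idx=22: raw=0x5A007 flags P=1 W=1 U=1 S=0
  [3] read 0x5A idx=11: raw=0x5B007 flags P=1 W=1 U=1 S=0
  ✓ 0x5BA12  — 4 lookups

Access #2 fault: NONE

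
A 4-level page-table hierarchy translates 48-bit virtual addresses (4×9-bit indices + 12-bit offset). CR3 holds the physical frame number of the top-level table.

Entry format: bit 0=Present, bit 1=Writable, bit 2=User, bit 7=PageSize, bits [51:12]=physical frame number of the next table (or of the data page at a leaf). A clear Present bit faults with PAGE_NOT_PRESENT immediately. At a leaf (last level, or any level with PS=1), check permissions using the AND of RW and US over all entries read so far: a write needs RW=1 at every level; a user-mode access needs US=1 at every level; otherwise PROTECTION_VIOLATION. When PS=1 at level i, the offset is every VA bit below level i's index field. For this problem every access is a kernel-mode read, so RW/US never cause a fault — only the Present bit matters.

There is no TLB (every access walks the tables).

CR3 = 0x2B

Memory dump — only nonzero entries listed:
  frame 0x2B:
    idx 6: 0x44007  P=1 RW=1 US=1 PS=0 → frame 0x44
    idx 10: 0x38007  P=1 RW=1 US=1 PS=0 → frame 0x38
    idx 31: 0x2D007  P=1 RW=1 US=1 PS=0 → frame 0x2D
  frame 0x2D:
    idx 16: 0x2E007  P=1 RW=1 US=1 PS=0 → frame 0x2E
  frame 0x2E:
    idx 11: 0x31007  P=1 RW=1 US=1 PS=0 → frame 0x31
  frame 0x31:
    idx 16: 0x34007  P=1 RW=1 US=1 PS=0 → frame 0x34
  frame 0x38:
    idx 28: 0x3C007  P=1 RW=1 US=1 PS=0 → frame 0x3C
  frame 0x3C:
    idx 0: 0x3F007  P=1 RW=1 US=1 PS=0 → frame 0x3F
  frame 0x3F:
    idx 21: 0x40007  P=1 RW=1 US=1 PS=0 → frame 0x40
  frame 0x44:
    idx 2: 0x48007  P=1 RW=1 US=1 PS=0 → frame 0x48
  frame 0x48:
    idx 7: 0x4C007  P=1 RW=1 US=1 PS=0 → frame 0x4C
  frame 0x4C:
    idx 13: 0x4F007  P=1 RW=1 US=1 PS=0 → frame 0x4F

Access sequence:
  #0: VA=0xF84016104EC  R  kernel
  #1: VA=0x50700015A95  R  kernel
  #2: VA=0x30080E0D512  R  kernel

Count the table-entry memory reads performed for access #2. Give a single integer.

Trace:
#0 VA=0xF84016104EC (r,kernel):
  [0] read 0x2B idx=31: raw=0x2D007 flags P=1 W=1 U=1 S=0
  [1] read 0x2D idx=16: raw=0x2E007 flags P=1 W=1 U=1 S=0
  [2] read 0x2E idx=11: raw=0x31007 flags P=1 W=1 U=1 S=0
  [3] read 0x31 idx=16: raw=0x34007 flags P=1 W=1 U=1 S=0
  ✓ 0x344EC  — 4 lookups
#1 VA=0x50700015A95 (r,kernel):
  [0] read 0x2B idx=10: raw=0x38007 flags P=1 W=1 U=1 S=0
  [1] read 0x38 idx=28: raw=0x3C007 flags P=1 W=1 U=1 S=0
  [2] read 0x3C idx=0: raw=0x3F007 flags P=1 W=1 U=1 S=0
  [3] read 0x3F idx=21: raw=0x40007 flags P=1 W=1 U=1 S=0
  ✓ 0x40A95  — 4 lookups
#2 VA=0x30080E0D512 (r,kernel):
  [0] read 0x2B idx=6: raw=0x44007 flags P=1 W=1 U=1 S=0
  [1] read 0x44 idx=2: raw=0x48007 flags P=1 W=1 U=1 S=0
  [2] read 0x48 idx=7: raw=0x4C007 flags P=1 W=1 U=1 S=0
  [3] read 0x4C idx=13: raw=0x4F007 flags P=1 W=1 U=1 S=0
  ✓ 0x4F512  — 4 lookups

Entries read for #2: 4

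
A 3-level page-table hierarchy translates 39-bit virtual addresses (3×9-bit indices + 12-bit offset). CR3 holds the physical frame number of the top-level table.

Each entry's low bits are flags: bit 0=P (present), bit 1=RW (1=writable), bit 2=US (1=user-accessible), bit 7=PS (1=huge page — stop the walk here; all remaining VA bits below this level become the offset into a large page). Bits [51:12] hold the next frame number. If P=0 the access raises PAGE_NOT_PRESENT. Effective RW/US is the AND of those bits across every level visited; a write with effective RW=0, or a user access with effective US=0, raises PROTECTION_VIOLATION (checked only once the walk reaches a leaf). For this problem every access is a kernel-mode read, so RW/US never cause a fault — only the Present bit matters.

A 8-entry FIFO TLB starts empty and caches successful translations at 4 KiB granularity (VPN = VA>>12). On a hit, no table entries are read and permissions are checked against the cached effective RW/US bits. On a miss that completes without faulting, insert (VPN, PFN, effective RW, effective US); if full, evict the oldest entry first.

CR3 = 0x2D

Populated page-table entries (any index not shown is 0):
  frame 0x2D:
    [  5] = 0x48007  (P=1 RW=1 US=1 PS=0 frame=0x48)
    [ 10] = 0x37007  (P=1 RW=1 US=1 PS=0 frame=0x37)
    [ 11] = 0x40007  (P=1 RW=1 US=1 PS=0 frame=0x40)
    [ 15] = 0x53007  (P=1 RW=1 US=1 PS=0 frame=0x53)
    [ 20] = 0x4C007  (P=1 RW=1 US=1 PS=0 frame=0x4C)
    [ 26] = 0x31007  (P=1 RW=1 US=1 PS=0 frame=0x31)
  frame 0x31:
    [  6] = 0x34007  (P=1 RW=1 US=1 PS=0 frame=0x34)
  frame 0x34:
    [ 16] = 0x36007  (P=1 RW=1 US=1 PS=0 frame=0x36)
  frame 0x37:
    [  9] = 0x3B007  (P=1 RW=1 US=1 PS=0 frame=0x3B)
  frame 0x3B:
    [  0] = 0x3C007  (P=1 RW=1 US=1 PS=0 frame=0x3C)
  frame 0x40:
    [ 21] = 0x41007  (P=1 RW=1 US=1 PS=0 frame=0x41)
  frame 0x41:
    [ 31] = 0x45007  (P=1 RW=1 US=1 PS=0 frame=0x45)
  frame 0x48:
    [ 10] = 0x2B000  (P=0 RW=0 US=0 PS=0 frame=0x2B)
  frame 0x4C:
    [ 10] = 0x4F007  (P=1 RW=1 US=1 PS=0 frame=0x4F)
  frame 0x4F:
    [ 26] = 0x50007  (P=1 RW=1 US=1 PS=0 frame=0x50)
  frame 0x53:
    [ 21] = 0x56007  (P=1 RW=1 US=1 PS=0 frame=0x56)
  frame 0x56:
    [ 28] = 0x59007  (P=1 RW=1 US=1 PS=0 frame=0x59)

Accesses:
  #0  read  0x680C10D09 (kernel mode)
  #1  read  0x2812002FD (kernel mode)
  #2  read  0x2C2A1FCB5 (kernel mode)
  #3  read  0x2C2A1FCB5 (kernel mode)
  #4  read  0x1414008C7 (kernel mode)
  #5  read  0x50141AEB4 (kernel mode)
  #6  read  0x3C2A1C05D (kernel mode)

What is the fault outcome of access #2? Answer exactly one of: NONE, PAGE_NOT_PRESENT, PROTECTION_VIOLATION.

Trace:
#0 VA=0x680C10D09 (r,kernel):
  lvl0: tbl 0x2D, slot 26 ⇒ 0x31007 (P1/RW1/US1/PS0)
  lvl1: tbl 0x31, slot 6 ⇒ 0x34007 (P1/RW1/US1/PS0)
  lvl2: tbl 0x34, slot 16 ⇒ 0x36007 (P1/RW1/US1/PS0)
  → PA=0x36D09  (3 entries read)
#1 VA=0x2812002FD (r,kernel):
  lvl0: tbl 0x2D, slot 10 ⇒ 0x37007 (P1/RW1/US1/PS0)
  lvl1: tbl 0x37, slot 9 ⇒ 0x3B007 (P1/RW1/US1/PS0)
  lvl2: tbl 0x3B, slot 0 ⇒ 0x3C007 (P1/RW1/US1/PS0)
  → PA=0x3C2FD  (3 entries read)
#2 VA=0x2C2A1FCB5 (r,kernel):
  lvl0: tbl 0x2D, slot 11 ⇒ 0x40007 (P1/RW1/US1/PS0)
  lvl1: tbl 0x40, slot 21 ⇒ 0x41007 (P1/RW1/US1/PS0)
  lvl2: tbl 0x41, slot 31 ⇒ 0x45007 (P1/RW1/US1/PS0)
  → PA=0x45CB5  (3 entries read)
#3 VA=0x2C2A1FCB5 (r,kernel):
  TLB hit vpn=0x2C2A1F → PA=0x45CB5
#4 VA=0x1414008C7 (r,kernel):
  lvl0: tbl 0x2D, slot 5 ⇒ 0x48007 (P1/RW1/US1/PS0)
  lvl1: tbl 0x48, slot 10 ⇒ 0x2B000 (P0/RW0/US0/PS0)
  ✗ PAGE_NOT_PRESENT  [2 reads]
#5 VA=0x50141AEB4 (r,kernel):
  lvl0: tbl 0x2D, slot 20 ⇒ 0x4C007 (P1/RW1/US1/PS0)
  lvl1: tbl 0x4C, slot 10 ⇒ 0x4F007 (P1/RW1/US1/PS0)
  lvl2: tbl 0x4F, slot 26 ⇒ 0x50007 (P1/RW1/US1/PS0)
  → PA=0x50EB4  (3 entries read)
#6 VA=0x3C2A1C05D (r,kernel):
  lvl0: tbl 0x2D, slot 15 ⇒ 0x53007 (P1/RW1/US1/PS0)
  lvl1: tbl 0x53, slot 21 ⇒ 0x56007 (P1/RW1/US1/PS0)
  lvl2: tbl 0x56, slot 28 ⇒ 0x59007 (P1/RW1/US1/PS0)
  → PA=0x5905D  (3 entries read)

Access #2 fault: NONE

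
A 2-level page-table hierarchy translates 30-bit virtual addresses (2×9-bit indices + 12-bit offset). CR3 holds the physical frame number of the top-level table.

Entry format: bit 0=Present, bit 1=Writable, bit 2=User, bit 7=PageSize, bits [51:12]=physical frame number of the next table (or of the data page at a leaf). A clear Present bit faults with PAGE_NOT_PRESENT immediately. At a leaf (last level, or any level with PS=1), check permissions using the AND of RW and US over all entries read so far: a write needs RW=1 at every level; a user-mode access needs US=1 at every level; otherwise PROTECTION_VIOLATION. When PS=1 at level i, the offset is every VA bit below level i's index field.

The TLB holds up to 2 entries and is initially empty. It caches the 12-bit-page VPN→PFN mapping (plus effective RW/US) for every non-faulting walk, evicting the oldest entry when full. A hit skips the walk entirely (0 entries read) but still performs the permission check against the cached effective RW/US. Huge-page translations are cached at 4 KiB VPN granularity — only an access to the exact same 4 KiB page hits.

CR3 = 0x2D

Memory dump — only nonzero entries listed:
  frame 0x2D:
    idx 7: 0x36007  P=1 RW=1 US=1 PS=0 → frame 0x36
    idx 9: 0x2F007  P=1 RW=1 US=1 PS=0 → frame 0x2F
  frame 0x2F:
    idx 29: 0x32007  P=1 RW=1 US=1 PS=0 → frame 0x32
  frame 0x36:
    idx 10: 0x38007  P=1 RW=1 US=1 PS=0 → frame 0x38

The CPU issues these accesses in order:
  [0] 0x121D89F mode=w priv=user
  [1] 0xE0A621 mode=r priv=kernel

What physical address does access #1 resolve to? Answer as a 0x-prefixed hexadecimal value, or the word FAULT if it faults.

Per-access translation:
#0 VA=0x121D89F (w,user):
  [0] read 0x2D idx=9: raw=0x2F007 flags P=1 W=1 U=1 S=0
  [1] read 0x2F idx=29: raw=0x32007 flags P=1 W=1 U=1 S=0
  → PA=0x3289F  (2 entries read)
#1 VA=0xE0A621 (r,kernel):
  [0] read 0x2D idx=7: raw=0x36007 flags P=1 W=1 U=1 S=0
  [1] read 0x36 idx=10: raw=0x38007 flags P=1 W=1 U=1 S=0
  → PA=0x38621  (2 entries read)

Access #1 PA: 0x38621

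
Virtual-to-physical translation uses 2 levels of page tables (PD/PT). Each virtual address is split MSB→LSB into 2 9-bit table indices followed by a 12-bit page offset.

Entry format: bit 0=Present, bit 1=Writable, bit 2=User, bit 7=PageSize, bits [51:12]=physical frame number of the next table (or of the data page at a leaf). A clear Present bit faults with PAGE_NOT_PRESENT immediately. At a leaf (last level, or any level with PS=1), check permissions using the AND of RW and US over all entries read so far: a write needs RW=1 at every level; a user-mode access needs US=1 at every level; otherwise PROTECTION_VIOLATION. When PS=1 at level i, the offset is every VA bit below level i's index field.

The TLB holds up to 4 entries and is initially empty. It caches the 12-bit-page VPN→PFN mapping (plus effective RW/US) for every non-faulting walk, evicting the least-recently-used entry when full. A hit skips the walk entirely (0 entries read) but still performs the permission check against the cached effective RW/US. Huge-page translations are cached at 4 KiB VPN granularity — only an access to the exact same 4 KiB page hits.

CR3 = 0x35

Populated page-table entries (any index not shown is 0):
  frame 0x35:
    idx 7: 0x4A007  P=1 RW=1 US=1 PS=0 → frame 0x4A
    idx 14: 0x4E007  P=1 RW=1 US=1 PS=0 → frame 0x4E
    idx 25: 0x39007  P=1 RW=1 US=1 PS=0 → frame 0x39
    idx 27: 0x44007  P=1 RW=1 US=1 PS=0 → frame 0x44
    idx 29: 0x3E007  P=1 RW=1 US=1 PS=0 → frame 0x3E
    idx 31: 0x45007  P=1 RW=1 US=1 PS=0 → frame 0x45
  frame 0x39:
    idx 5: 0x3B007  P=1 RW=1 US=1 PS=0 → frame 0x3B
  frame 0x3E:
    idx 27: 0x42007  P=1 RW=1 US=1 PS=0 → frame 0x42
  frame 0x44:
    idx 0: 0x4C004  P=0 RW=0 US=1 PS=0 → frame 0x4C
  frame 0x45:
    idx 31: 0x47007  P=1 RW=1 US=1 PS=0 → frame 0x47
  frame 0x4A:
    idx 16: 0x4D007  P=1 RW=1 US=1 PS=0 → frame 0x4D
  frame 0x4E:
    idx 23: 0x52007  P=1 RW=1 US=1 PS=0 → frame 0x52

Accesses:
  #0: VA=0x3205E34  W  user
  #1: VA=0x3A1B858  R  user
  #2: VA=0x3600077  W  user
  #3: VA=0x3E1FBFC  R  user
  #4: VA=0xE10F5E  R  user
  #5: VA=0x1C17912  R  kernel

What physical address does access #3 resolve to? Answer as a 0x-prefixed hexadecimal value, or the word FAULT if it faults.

Trace:
#0 VA=0x3205E34 (w,user):
  L0: frame=0x35 idx=25 entry=0x39007 [P=1 RW=1 US=1 PS=0]
  L1: frame=0x39 idx=5 entry=0x3B007 [P=1 RW=1 US=1 PS=0]
  → PA=0x3BE34  (2 entries read)
#1 VA=0x3A1B858 (r,user):
  L0: frame=0x35 idx=29 entry=0x3E007 [P=1 RW=1 US=1 PS=0]
  L1: frame=0x3E idx=27 entry=0x42007 [P=1 RW=1 US=1 PS=0]
  → PA=0x42858  (2 entries read)
#2 VA=0x3600077 (w,user):
  L0: frame=0x35 idx=27 entry=0x44007 [P=1 RW=1 US=1 PS=0]
  L1: frame=0x44 idx=0 entry=0x4C004 [P=0 RW=0 US=1 PS=0]
  ⇒ fault: PAGE_NOT_PRESENT  — 2 lookups
#3 VA=0x3E1FBFC (r,user):
  L0: frame=0x35 idx=31 entry=0x45007 [P=1 RW=1 US=1 PS=0]
  L1: frame=0x45 idx=31 entry=0x47007 [P=1 RW=1 US=1 PS=0]
  → PA=0x47BFC  (2 entries read)
#4 VA=0xE10F5E (r,user):
  L0: frame=0x35 idx=7 entry=0x4A007 [P=1 RW=1 US=1 PS=0]
  L1: frame=0x4A idx=16 entry=0x4D007 [P=1 RW=1 US=1 PS=0]
  → PA=0x4DF5E  (2 entries read)
#5 VA=0x1C17912 (r,kernel):
  L0: frame=0x35 idx=14 entry=0x4E007 [P=1 RW=1 US=1 PS=0]
  L1: frame=0x4E idx=23 entry=0x52007 [P=1 RW=1 US=1 PS=0]
  → PA=0x52912  (2 entries read)

Access #3 PA: 0x47BFC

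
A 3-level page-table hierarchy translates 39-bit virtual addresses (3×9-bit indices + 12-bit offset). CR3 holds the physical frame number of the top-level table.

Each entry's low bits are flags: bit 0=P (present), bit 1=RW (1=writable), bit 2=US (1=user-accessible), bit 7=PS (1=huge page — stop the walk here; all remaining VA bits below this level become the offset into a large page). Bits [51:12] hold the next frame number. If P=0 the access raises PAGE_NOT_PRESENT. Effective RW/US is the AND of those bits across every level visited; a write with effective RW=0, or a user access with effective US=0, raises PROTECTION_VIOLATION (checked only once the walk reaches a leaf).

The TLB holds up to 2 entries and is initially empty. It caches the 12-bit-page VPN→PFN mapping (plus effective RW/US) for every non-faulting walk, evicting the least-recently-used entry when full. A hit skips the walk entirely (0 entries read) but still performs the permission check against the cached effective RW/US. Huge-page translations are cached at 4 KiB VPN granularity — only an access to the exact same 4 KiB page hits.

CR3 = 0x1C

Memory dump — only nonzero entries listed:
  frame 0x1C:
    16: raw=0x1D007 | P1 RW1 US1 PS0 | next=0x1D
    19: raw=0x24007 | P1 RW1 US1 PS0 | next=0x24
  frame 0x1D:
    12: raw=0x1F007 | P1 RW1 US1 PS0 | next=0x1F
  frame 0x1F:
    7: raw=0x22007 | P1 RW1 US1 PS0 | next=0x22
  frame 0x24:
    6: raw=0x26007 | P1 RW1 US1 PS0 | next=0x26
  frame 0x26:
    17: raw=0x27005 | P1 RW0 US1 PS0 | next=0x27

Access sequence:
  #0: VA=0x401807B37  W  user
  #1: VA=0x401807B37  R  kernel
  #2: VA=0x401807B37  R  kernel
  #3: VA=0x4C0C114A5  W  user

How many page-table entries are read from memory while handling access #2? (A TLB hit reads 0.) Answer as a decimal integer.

Trace:
#0 VA=0x401807B37 (w,user):
  L0 @0x1C[16] → 0x1D007  P=1,RW=1,US=1,PS=0
  L1 @0x1D[12] → 0x1F007  P=1,RW=1,US=1,PS=0
  L2 @0x1F[7] → 0x22007  P=1,RW=1,US=1,PS=0
  → PA=0x22B37  (3 entries read)
#1 VA=0x401807B37 (r,kernel):
  TLB hit vpn=0x401807 → PA=0x22B37
#2 VA=0x401807B37 (r,kernel):
  TLB hit vpn=0x401807 → PA=0x22B37
#3 VA=0x4C0C114A5 (w,user):
  L0 @0x1C[19] → 0x24007  P=1,RW=1,US=1,PS=0
  L1 @0x24[6] → 0x26007  P=1,RW=1,US=1,PS=0
  L2 @0x26[17] → 0x27005  P=1,RW=0,US=1,PS=0
  → PROTECTION_VIOLATION  (3 entries read)

Entries read for #2: 0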